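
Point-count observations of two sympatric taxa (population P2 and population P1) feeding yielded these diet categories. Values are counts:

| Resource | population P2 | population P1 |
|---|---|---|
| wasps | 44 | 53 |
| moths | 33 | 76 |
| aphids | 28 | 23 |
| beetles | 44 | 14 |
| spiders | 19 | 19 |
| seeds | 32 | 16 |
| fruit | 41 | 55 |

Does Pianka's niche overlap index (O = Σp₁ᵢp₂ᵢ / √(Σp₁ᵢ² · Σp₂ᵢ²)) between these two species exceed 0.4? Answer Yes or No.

Proportions for population P2 (n=241): 44/241=0.1826, 33/241=0.1369, 28/241=0.1162, 44/241=0.1826, 19/241=0.0788, 32/241=0.1328, 41/241=0.1701
Proportions for population P1 (n=256): 53/256=0.2070, 76/256=0.2969, 23/256=0.0898, 14/256=0.0547, 19/256=0.0742, 16/256=0.0625, 55/256=0.2148
Σ p₁ᵢp₂ᵢ = 0.037798 + 0.040646 + 0.010435 + 0.009988 + 0.005847 + 0.008300 + 0.036537 = 0.149551
Σp_1ᵢ² = 0.1826² + 0.1369² + 0.1162² + 0.1826² + 0.0788² + 0.1328² + 0.1701² = 0.033343 + 0.018742 + 0.013502 + 0.033343 + 0.006209 + 0.017636 + 0.028934 = 0.151709
Σp_2ᵢ² = 0.2070² + 0.2969² + 0.0898² + 0.0547² + 0.0742² + 0.0625² + 0.2148² = 0.042849 + 0.088150 + 0.008064 + 0.002992 + 0.005506 + 0.003906 + 0.046139 = 0.197606
O = 0.149551 / √(0.151709 × 0.197606) = 0.149551 / 0.1731433 = 0.8637
O = 0.8637 > 0.4 → Yes.

Yes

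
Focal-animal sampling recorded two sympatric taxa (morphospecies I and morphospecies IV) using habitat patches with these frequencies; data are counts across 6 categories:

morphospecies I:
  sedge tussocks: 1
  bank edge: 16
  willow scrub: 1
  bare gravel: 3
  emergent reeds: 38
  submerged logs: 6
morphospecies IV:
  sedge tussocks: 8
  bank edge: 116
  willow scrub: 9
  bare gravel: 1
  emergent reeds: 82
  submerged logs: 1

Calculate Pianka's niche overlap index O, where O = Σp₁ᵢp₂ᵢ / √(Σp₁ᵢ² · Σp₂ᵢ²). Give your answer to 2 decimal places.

Proportions for morphospecies I (n=65): 1/65=0.0154, 16/65=0.2462, 1/65=0.0154, 3/65=0.0462, 38/65=0.5846, 6/65=0.0923
Proportions for morphospecies IV (n=217): 8/217=0.0369, 116/217=0.5346, 9/217=0.0415, 1/217=0.0046, 82/217=0.3779, 1/217=0.0046
Σ p₁ᵢp₂ᵢ = 0.000568 + 0.131619 + 0.000639 + 0.000213 + 0.220920 + 0.000425 = 0.354384
Σp_1ᵢ² = 0.0154² + 0.2462² + 0.0154² + 0.0462² + 0.5846² + 0.0923² = 0.000237 + 0.060614 + 0.000237 + 0.002134 + 0.341757 + 0.008519 = 0.413498
Σp_2ᵢ² = 0.0369² + 0.5346² + 0.0415² + 0.0046² + 0.3779² + 0.0046² = 0.001362 + 0.285797 + 0.001722 + 0.000021 + 0.142808 + 0.000021 = 0.431731
O = 0.354384 / √(0.413498 × 0.431731) = 0.354384 / 0.4225162 = 0.8387

0.84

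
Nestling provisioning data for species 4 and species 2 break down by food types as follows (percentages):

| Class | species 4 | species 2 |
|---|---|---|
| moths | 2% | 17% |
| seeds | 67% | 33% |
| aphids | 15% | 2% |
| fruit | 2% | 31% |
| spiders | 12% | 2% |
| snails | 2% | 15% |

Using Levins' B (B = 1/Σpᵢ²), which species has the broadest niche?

Convert percentages to proportions (divide by 100).
Σp_4ᵢ² = 0.02² + 0.67² + 0.15² + 0.02² + 0.12² + 0.02² = 0.0004 + 0.4489 + 0.0225 + 0.0004 + 0.0144 + 0.0004 = 0.4870
B_4 = 1 / 0.4870 = 2.0534
Σp_2ᵢ² = 0.17² + 0.33² + 0.02² + 0.31² + 0.02² + 0.15² = 0.0289 + 0.1089 + 0.0004 + 0.0961 + 0.0004 + 0.0225 = 0.2572
B_2 = 1 / 0.2572 = 3.8880
Highest B → broadest niche (most generalist): species 2 (B = 3.89).

species 2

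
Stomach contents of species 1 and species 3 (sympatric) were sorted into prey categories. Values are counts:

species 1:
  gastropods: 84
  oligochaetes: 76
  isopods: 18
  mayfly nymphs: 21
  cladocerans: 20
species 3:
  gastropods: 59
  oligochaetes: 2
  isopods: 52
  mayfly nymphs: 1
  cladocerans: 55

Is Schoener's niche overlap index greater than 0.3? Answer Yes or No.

Proportions for species 1 (n=219): 84/219=0.3836, 76/219=0.3470, 18/219=0.0822, 21/219=0.0959, 20/219=0.0913
Proportions for species 3 (n=169): 59/169=0.3491, 2/169=0.0118, 52/169=0.3077, 1/169=0.0059, 55/169=0.3254
Σ|p₁ᵢ − p₂ᵢ| = 0.0345 + 0.3352 + 0.2255 + 0.0900 + 0.2341 = 0.9193
D = 1 − ½ × 0.9193 = 1 − 0.45965 = 0.54035
D = 0.54035 > 0.3 → Yes.

Yes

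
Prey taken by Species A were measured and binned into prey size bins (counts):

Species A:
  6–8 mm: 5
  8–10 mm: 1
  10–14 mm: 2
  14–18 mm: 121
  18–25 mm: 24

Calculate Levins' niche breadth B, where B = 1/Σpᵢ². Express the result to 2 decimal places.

1.54

Proportions for Species A (n=153): 5/153=0.0327, 1/153=0.0065, 2/153=0.0131, 121/153=0.7908, 24/153=0.1569
Σpᵢ² = 0.0327² + 0.0065² + 0.0131² + 0.7908² + 0.1569² = 0.001069 + 0.000042 + 0.000172 + 0.625365 + 0.024618 = 0.651266
B = 1 / 0.651266 = 1.5355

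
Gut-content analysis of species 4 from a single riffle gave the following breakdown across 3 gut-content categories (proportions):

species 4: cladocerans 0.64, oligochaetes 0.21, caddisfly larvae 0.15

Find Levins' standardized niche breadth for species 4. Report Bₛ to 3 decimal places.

Σpᵢ² = 0.64² + 0.21² + 0.15² = 0.4096 + 0.0441 + 0.0225 = 0.4762
B = 1 / 0.4762 = 2.09996
Bₛ = (B − 1)/(n − 1) = (2.09996 − 1)/(3 − 1) = 1.09996/2 = 0.54998

0.550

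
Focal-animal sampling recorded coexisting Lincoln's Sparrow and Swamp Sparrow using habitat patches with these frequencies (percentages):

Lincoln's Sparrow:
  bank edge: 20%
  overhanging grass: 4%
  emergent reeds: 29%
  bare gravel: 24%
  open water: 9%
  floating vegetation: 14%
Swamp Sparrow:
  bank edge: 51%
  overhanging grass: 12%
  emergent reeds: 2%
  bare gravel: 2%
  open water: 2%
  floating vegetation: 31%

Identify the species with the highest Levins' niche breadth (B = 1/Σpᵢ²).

Convert percentages to proportions (divide by 100).
Σp_Lincᵢ² = 0.20² + 0.04² + 0.29² + 0.24² + 0.09² + 0.14² = 0.0400 + 0.0016 + 0.0841 + 0.0576 + 0.0081 + 0.0196 = 0.2110
B_Linc = 1 / 0.2110 = 4.7393
Σp_Swamᵢ² = 0.51² + 0.12² + 0.02² + 0.02² + 0.02² + 0.31² = 0.2601 + 0.0144 + 0.0004 + 0.0004 + 0.0004 + 0.0961 = 0.3718
B_Swam = 1 / 0.3718 = 2.6896
Highest B → broadest niche (most generalist): Lincoln's Sparrow (B = 4.74).

Lincoln's Sparrow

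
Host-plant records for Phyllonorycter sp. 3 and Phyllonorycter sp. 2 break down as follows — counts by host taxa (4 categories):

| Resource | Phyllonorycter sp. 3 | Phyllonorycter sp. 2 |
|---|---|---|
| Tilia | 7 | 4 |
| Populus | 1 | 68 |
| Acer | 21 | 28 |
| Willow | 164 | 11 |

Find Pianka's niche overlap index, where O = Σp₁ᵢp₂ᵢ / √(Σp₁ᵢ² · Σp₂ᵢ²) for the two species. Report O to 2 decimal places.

0.20

Proportions for Phyllonorycter sp. 3 (n=193): 7/193=0.0363, 1/193=0.0052, 21/193=0.1088, 164/193=0.8497
Proportions for Phyllonorycter sp. 2 (n=111): 4/111=0.0360, 68/111=0.6126, 28/111=0.2523, 11/111=0.0991
Σ p₁ᵢp₂ᵢ = 0.001307 + 0.003186 + 0.027450 + 0.084205 = 0.116148
Σp_1ᵢ² = 0.0363² + 0.0052² + 0.1088² + 0.8497² = 0.001318 + 0.000027 + 0.011837 + 0.721990 = 0.735172
Σp_2ᵢ² = 0.0360² + 0.6126² + 0.2523² + 0.0991² = 0.001296 + 0.375279 + 0.063655 + 0.009821 = 0.450051
O = 0.116148 / √(0.735172 × 0.450051) = 0.116148 / 0.5752086 = 0.2019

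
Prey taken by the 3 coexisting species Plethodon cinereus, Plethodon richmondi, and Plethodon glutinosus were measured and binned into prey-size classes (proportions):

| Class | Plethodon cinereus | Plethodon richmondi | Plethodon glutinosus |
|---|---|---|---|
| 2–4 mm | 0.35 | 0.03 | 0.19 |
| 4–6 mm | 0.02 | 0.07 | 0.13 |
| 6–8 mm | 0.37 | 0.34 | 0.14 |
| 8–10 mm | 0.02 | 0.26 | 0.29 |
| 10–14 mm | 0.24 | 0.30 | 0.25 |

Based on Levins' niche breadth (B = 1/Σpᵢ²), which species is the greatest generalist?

Plethodon glutinosus

Σp_cineᵢ² = 0.35² + 0.02² + 0.37² + 0.02² + 0.24² = 0.1225 + 0.0004 + 0.1369 + 0.0004 + 0.0576 = 0.3178
B_cine = 1 / 0.3178 = 3.1466
Σp_richᵢ² = 0.03² + 0.07² + 0.34² + 0.26² + 0.30² = 0.0009 + 0.0049 + 0.1156 + 0.0676 + 0.0900 = 0.2790
B_rich = 1 / 0.2790 = 3.5842
Σp_glutᵢ² = 0.19² + 0.13² + 0.14² + 0.29² + 0.25² = 0.0361 + 0.0169 + 0.0196 + 0.0841 + 0.0625 = 0.2192
B_glut = 1 / 0.2192 = 4.5620
Highest B → broadest niche (most generalist): Plethodon glutinosus (B = 4.56).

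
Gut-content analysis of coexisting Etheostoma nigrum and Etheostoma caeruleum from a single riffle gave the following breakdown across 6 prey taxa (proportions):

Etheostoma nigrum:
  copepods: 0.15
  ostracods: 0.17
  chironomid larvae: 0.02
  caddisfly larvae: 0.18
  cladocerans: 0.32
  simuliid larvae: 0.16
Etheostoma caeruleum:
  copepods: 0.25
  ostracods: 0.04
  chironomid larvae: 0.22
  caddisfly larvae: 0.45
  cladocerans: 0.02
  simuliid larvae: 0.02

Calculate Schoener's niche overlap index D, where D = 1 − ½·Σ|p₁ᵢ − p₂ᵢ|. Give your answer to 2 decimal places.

Σ|p₁ᵢ − p₂ᵢ| = 0.10 + 0.13 + 0.20 + 0.27 + 0.30 + 0.14 = 1.14
D = 1 − ½ × 1.14 = 1 − 0.570 = 0.4300

0.43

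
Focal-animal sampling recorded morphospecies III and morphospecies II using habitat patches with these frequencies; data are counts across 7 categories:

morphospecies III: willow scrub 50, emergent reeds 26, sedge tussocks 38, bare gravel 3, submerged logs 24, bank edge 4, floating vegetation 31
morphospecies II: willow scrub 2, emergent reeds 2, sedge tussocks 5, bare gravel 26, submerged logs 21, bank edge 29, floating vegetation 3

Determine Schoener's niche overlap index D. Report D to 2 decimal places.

0.31

Proportions for morphospecies III (n=176): 50/176=0.2841, 26/176=0.1477, 38/176=0.2159, 3/176=0.0170, 24/176=0.1364, 4/176=0.0227, 31/176=0.1761
Proportions for morphospecies II (n=88): 2/88=0.0227, 2/88=0.0227, 5/88=0.0568, 26/88=0.2955, 21/88=0.2386, 29/88=0.3295, 3/88=0.0341
Σ|p₁ᵢ − p₂ᵢ| = 0.2614 + 0.1250 + 0.1591 + 0.2785 + 0.1022 + 0.3068 + 0.1420 = 1.3750
D = 1 − ½ × 1.3750 = 1 − 0.68750 = 0.31250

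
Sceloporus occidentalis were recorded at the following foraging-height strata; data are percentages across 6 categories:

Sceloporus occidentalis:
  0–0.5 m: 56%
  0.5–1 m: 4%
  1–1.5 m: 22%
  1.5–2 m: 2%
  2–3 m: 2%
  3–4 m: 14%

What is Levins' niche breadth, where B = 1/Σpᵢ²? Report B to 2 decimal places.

2.60

Convert percentages to proportions (divide by 100).
Σpᵢ² = 0.56² + 0.04² + 0.22² + 0.02² + 0.02² + 0.14² = 0.3136 + 0.0016 + 0.0484 + 0.0004 + 0.0004 + 0.0196 = 0.3840
B = 1 / 0.3840 = 2.6042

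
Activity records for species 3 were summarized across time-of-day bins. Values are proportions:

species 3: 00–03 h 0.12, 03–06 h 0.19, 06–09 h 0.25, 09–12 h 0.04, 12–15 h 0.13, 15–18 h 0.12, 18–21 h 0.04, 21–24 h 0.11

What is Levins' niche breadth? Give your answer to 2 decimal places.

6.27

Σpᵢ² = 0.12² + 0.19² + 0.25² + 0.04² + 0.13² + 0.12² + 0.04² + 0.11² = 0.0144 + 0.0361 + 0.0625 + 0.0016 + 0.0169 + 0.0144 + 0.0016 + 0.0121 = 0.1596
B = 1 / 0.1596 = 6.2657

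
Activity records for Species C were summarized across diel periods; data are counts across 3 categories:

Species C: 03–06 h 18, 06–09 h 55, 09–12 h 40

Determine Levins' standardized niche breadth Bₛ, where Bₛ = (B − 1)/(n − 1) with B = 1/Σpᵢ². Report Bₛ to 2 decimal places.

Proportions for Species C (n=113): 18/113=0.1593, 55/113=0.4867, 40/113=0.3540
Σpᵢ² = 0.1593² + 0.4867² + 0.3540² = 0.025376 + 0.236877 + 0.125316 = 0.387569
B = 1 / 0.387569 = 2.5802
Bₛ = (B − 1)/(n − 1) = (2.5802 − 1)/(3 − 1) = 1.5802/2 = 0.7901

0.79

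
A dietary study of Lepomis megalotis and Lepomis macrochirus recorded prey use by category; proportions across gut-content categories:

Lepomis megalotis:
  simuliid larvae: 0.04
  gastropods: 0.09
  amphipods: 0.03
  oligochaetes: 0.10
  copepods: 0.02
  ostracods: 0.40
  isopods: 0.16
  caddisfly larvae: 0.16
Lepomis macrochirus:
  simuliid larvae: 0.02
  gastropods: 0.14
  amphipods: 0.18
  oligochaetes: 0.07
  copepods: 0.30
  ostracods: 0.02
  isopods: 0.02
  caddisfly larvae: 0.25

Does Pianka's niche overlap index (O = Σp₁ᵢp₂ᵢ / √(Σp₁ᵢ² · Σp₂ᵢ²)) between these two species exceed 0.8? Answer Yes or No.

Σ p₁ᵢp₂ᵢ = 0.0008 + 0.0126 + 0.0054 + 0.0070 + 0.0060 + 0.0080 + 0.0032 + 0.0400 = 0.0830
Σp_1ᵢ² = 0.04² + 0.09² + 0.03² + 0.10² + 0.02² + 0.40² + 0.16² + 0.16² = 0.0016 + 0.0081 + 0.0009 + 0.0100 + 0.0004 + 0.1600 + 0.0256 + 0.0256 = 0.2322
Σp_2ᵢ² = 0.02² + 0.14² + 0.18² + 0.07² + 0.30² + 0.02² + 0.02² + 0.25² = 0.0004 + 0.0196 + 0.0324 + 0.0049 + 0.0900 + 0.0004 + 0.0004 + 0.0625 = 0.2106
O = 0.0830 / √(0.2322 × 0.2106) = 0.0830 / 0.22114 = 0.3753
O = 0.3753 < 0.8 → No.

No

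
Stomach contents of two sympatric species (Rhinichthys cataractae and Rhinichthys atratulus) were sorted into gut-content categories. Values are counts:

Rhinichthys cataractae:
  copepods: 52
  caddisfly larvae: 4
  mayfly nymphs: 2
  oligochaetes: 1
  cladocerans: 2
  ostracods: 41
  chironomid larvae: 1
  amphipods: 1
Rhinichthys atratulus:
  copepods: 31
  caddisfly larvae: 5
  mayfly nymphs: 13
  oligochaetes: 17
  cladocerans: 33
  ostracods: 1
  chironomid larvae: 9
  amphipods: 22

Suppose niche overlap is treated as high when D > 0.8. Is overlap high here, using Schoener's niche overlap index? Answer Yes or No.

No

Proportions for Rhinichthys cataractae (n=104): 52/104=0.5000, 4/104=0.0385, 2/104=0.0192, 1/104=0.0096, 2/104=0.0192, 41/104=0.3942, 1/104=0.0096, 1/104=0.0096
Proportions for Rhinichthys atratulus (n=131): 31/131=0.2366, 5/131=0.0382, 13/131=0.0992, 17/131=0.1298, 33/131=0.2519, 1/131=0.0076, 9/131=0.0687, 22/131=0.1679
Σ|p₁ᵢ − p₂ᵢ| = 0.2634 + 0.0003 + 0.0800 + 0.1202 + 0.2327 + 0.3866 + 0.0591 + 0.1583 = 1.3006
D = 1 − ½ × 1.3006 = 1 − 0.65030 = 0.34970
D = 0.34970 < 0.8 → No.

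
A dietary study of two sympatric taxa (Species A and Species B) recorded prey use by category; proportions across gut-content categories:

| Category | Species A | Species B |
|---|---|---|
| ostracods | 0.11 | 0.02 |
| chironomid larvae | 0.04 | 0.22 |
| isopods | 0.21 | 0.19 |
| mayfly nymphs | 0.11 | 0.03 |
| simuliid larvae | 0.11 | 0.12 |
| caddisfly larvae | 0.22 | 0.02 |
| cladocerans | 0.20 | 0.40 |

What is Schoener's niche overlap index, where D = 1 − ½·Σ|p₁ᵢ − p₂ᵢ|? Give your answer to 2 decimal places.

Σ|p₁ᵢ − p₂ᵢ| = 0.09 + 0.18 + 0.02 + 0.08 + 0.01 + 0.20 + 0.20 = 0.78
D = 1 − ½ × 0.78 = 1 − 0.390 = 0.6100

0.61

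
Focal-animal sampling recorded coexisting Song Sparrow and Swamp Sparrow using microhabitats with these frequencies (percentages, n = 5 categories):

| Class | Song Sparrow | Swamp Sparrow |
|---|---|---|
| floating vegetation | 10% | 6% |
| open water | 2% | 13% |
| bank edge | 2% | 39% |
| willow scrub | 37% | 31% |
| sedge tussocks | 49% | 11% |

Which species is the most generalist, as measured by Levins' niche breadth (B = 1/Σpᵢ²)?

Convert percentages to proportions (divide by 100).
Σp_Songᵢ² = 0.10² + 0.02² + 0.02² + 0.37² + 0.49² = 0.0100 + 0.0004 + 0.0004 + 0.1369 + 0.2401 = 0.3878
B_Song = 1 / 0.3878 = 2.5786
Σp_Swamᵢ² = 0.06² + 0.13² + 0.39² + 0.31² + 0.11² = 0.0036 + 0.0169 + 0.1521 + 0.0961 + 0.0121 = 0.2808
B_Swam = 1 / 0.2808 = 3.5613
Highest B → broadest niche (most generalist): Swamp Sparrow (B = 3.56).

Swamp Sparrow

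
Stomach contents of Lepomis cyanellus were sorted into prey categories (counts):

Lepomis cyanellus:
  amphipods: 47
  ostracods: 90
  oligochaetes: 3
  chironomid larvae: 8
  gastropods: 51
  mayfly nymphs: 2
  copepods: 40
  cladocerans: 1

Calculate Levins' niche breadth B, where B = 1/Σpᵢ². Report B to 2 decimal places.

4.01

Proportions for Lepomis cyanellus (n=242): 47/242=0.1942, 90/242=0.3719, 3/242=0.0124, 8/242=0.0331, 51/242=0.2107, 2/242=0.0083, 40/242=0.1653, 1/242=0.0041
Σpᵢ² = 0.1942² + 0.3719² + 0.0124² + 0.0331² + 0.2107² + 0.0083² + 0.1653² + 0.0041² = 0.037714 + 0.138310 + 0.000154 + 0.001096 + 0.044394 + 0.000069 + 0.027324 + 0.000017 = 0.249078
B = 1 / 0.249078 = 4.0148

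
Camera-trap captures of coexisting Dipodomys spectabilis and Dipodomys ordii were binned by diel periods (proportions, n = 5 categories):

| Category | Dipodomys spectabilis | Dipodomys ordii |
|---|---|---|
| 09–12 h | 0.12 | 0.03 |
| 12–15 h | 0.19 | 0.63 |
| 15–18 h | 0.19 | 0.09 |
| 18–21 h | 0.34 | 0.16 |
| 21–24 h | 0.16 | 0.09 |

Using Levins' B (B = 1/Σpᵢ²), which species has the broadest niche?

Σp_specᵢ² = 0.12² + 0.19² + 0.19² + 0.34² + 0.16² = 0.0144 + 0.0361 + 0.0361 + 0.1156 + 0.0256 = 0.2278
B_spec = 1 / 0.2278 = 4.3898
Σp_ordiᵢ² = 0.03² + 0.63² + 0.09² + 0.16² + 0.09² = 0.0009 + 0.3969 + 0.0081 + 0.0256 + 0.0081 = 0.4396
B_ordi = 1 / 0.4396 = 2.2748
Highest B → broadest niche (most generalist): Dipodomys spectabilis (B = 4.39).

Dipodomys spectabilis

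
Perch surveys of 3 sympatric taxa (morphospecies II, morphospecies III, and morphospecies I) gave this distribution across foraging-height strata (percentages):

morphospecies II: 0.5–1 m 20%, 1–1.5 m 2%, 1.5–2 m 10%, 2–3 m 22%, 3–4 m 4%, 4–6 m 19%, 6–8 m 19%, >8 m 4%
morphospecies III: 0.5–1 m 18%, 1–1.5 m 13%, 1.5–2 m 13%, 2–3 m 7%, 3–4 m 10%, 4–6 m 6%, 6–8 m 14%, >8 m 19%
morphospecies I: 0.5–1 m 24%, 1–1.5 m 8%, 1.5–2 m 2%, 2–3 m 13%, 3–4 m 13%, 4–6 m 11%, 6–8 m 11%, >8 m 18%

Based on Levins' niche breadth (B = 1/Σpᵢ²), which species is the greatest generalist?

morphospecies III

Convert percentages to proportions (divide by 100).
Σp_IIᵢ² = 0.20² + 0.02² + 0.10² + 0.22² + 0.04² + 0.19² + 0.19² + 0.04² = 0.0400 + 0.0004 + 0.0100 + 0.0484 + 0.0016 + 0.0361 + 0.0361 + 0.0016 = 0.1742
B_II = 1 / 0.1742 = 5.7405
Σp_IIIᵢ² = 0.18² + 0.13² + 0.13² + 0.07² + 0.10² + 0.06² + 0.14² + 0.19² = 0.0324 + 0.0169 + 0.0169 + 0.0049 + 0.0100 + 0.0036 + 0.0196 + 0.0361 = 0.1404
B_III = 1 / 0.1404 = 7.1225
Σp_Iᵢ² = 0.24² + 0.08² + 0.02² + 0.13² + 0.13² + 0.11² + 0.11² + 0.18² = 0.0576 + 0.0064 + 0.0004 + 0.0169 + 0.0169 + 0.0121 + 0.0121 + 0.0324 = 0.1548
B_I = 1 / 0.1548 = 6.4599
Highest B → broadest niche (most generalist): morphospecies III (B = 7.12).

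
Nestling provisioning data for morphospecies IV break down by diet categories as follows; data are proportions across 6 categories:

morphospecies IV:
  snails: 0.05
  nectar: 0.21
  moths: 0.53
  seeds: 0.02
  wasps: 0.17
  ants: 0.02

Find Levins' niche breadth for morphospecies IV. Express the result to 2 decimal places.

Σpᵢ² = 0.05² + 0.21² + 0.53² + 0.02² + 0.17² + 0.02² = 0.0025 + 0.0441 + 0.2809 + 0.0004 + 0.0289 + 0.0004 = 0.3572
B = 1 / 0.3572 = 2.7996

2.80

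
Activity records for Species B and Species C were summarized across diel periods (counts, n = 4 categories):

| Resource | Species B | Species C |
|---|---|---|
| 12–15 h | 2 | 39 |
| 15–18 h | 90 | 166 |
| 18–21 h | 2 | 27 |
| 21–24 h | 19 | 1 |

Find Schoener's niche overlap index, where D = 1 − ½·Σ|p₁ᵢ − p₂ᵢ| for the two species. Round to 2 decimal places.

0.75

Proportions for Species B (n=113): 2/113=0.0177, 90/113=0.7965, 2/113=0.0177, 19/113=0.1681
Proportions for Species C (n=233): 39/233=0.1674, 166/233=0.7124, 27/233=0.1159, 1/233=0.0043
Σ|p₁ᵢ − p₂ᵢ| = 0.1497 + 0.0841 + 0.0982 + 0.1638 = 0.4958
D = 1 − ½ × 0.4958 = 1 − 0.24790 = 0.75210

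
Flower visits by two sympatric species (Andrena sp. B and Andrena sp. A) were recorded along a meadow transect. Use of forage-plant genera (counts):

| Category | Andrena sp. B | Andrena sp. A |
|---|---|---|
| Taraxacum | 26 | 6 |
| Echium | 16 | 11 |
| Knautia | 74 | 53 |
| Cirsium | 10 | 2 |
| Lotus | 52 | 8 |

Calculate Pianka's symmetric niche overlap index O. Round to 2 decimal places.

Proportions for Andrena sp. B (n=178): 26/178=0.1461, 16/178=0.0899, 74/178=0.4157, 10/178=0.0562, 52/178=0.2921
Proportions for Andrena sp. A (n=80): 6/80=0.0750, 11/80=0.1375, 53/80=0.6625, 2/80=0.0250, 8/80=0.1000
Σ p₁ᵢp₂ᵢ = 0.010958 + 0.012361 + 0.275401 + 0.001405 + 0.029210 = 0.329335
Σp_1ᵢ² = 0.1461² + 0.0899² + 0.4157² + 0.0562² + 0.2921² = 0.021345 + 0.008082 + 0.172806 + 0.003158 + 0.085322 = 0.290713
Σp_2ᵢ² = 0.0750² + 0.1375² + 0.6625² + 0.0250² + 0.1000² = 0.005625 + 0.018906 + 0.438906 + 0.000625 + 0.010000 = 0.474062
O = 0.329335 / √(0.290713 × 0.474062) = 0.329335 / 0.3712358 = 0.8871

0.89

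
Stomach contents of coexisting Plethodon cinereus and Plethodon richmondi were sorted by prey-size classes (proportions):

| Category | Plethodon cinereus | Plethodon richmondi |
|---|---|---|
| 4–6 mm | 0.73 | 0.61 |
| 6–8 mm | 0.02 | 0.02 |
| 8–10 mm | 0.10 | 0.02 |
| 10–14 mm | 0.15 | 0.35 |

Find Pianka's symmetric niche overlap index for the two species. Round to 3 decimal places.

Σ p₁ᵢp₂ᵢ = 0.4453 + 0.0004 + 0.0020 + 0.0525 = 0.5002
Σp_1ᵢ² = 0.73² + 0.02² + 0.10² + 0.15² = 0.5329 + 0.0004 + 0.0100 + 0.0225 = 0.5658
Σp_2ᵢ² = 0.61² + 0.02² + 0.02² + 0.35² = 0.3721 + 0.0004 + 0.0004 + 0.1225 = 0.4954
O = 0.5002 / √(0.5658 × 0.4954) = 0.5002 / 0.529431 = 0.94479

0.945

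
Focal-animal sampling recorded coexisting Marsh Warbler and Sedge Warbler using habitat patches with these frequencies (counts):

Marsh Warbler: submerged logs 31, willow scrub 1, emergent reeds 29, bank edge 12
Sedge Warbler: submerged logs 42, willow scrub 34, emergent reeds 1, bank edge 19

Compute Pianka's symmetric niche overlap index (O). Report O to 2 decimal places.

Proportions for Marsh Warbler (n=73): 31/73=0.4247, 1/73=0.0137, 29/73=0.3973, 12/73=0.1644
Proportions for Sedge Warbler (n=96): 42/96=0.4375, 34/96=0.3542, 1/96=0.0104, 19/96=0.1979
Σ p₁ᵢp₂ᵢ = 0.185806 + 0.004853 + 0.004132 + 0.032535 = 0.227326
Σp_1ᵢ² = 0.4247² + 0.0137² + 0.3973² + 0.1644² = 0.180370 + 0.000188 + 0.157847 + 0.027027 = 0.365432
Σp_2ᵢ² = 0.4375² + 0.3542² + 0.0104² + 0.1979² = 0.191406 + 0.125458 + 0.000108 + 0.039164 = 0.356136
O = 0.227326 / √(0.365432 × 0.356136) = 0.227326 / 0.3607541 = 0.6301

0.63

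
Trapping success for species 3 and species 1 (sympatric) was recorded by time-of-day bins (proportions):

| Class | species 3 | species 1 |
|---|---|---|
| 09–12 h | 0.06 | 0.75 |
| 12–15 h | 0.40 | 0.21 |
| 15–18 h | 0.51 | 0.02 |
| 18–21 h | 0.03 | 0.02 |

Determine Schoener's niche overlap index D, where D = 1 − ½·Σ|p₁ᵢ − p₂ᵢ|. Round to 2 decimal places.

0.31

Σ|p₁ᵢ − p₂ᵢ| = 0.69 + 0.19 + 0.49 + 0.01 = 1.38
D = 1 − ½ × 1.38 = 1 − 0.690 = 0.3100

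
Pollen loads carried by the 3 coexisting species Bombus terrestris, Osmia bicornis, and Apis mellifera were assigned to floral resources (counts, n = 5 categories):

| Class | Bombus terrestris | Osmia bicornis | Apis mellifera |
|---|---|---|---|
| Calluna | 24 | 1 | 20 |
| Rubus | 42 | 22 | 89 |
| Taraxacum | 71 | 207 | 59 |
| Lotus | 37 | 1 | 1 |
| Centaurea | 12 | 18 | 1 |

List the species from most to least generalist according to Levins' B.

Proportions for Bombus terrestris (n=186): 24/186=0.1290, 42/186=0.2258, 71/186=0.3817, 37/186=0.1989, 12/186=0.0645
Proportions for Osmia bicornis (n=249): 1/249=0.0040, 22/249=0.0884, 207/249=0.8313, 1/249=0.0040, 18/249=0.0723
Proportions for Apis mellifera (n=170): 20/170=0.1176, 89/170=0.5235, 59/170=0.3471, 1/170=0.0059, 1/170=0.0059
Σp_terrᵢ² = 0.1290² + 0.2258² + 0.3817² + 0.1989² + 0.0645² = 0.016641 + 0.050986 + 0.145695 + 0.039561 + 0.004160 = 0.257043
B_terr = 1 / 0.257043 = 3.8904
Σp_bicoᵢ² = 0.0040² + 0.0884² + 0.8313² + 0.0040² + 0.0723² = 0.000016 + 0.007815 + 0.691060 + 0.000016 + 0.005227 = 0.704134
B_bico = 1 / 0.704134 = 1.4202
Σp_mellᵢ² = 0.1176² + 0.5235² + 0.3471² + 0.0059² + 0.0059² = 0.013830 + 0.274052 + 0.120478 + 0.000035 + 0.000035 = 0.408430
B_mell = 1 / 0.408430 = 2.4484
Ranking by B (broadest → narrowest): Bombus terrestris (3.89) > Apis mellifera (2.45) > Osmia bicornis (1.42)

Bombus terrestris > Apis mellifera > Osmia bicornis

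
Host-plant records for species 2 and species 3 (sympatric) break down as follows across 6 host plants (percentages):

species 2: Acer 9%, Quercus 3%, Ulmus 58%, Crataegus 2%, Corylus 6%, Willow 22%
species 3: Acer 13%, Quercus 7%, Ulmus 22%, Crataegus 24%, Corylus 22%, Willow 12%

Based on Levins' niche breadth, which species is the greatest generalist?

species 3

Convert percentages to proportions (divide by 100).
Σp_2ᵢ² = 0.09² + 0.03² + 0.58² + 0.02² + 0.06² + 0.22² = 0.0081 + 0.0009 + 0.3364 + 0.0004 + 0.0036 + 0.0484 = 0.3978
B_2 = 1 / 0.3978 = 2.5138
Σp_3ᵢ² = 0.13² + 0.07² + 0.22² + 0.24² + 0.22² + 0.12² = 0.0169 + 0.0049 + 0.0484 + 0.0576 + 0.0484 + 0.0144 = 0.1906
B_3 = 1 / 0.1906 = 5.2466
Highest B → broadest niche (most generalist): species 3 (B = 5.25).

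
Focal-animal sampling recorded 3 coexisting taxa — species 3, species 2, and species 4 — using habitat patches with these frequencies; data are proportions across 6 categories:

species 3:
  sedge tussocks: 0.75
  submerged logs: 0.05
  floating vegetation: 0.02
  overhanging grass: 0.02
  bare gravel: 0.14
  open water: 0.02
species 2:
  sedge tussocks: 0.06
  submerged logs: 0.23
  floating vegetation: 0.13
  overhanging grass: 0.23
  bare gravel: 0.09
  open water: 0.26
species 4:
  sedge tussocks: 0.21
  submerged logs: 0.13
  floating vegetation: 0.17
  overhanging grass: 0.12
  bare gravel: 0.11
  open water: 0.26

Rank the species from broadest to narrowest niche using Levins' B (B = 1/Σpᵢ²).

Σp_3ᵢ² = 0.75² + 0.05² + 0.02² + 0.02² + 0.14² + 0.02² = 0.5625 + 0.0025 + 0.0004 + 0.0004 + 0.0196 + 0.0004 = 0.5858
B_3 = 1 / 0.5858 = 1.7071
Σp_2ᵢ² = 0.06² + 0.23² + 0.13² + 0.23² + 0.09² + 0.26² = 0.0036 + 0.0529 + 0.0169 + 0.0529 + 0.0081 + 0.0676 = 0.2020
B_2 = 1 / 0.2020 = 4.9505
Σp_4ᵢ² = 0.21² + 0.13² + 0.17² + 0.12² + 0.11² + 0.26² = 0.0441 + 0.0169 + 0.0289 + 0.0144 + 0.0121 + 0.0676 = 0.1840
B_4 = 1 / 0.1840 = 5.4348
Ranking by B (broadest → narrowest): species 4 (5.43) > species 2 (4.95) > species 3 (1.71)

species 4 > species 2 > species 3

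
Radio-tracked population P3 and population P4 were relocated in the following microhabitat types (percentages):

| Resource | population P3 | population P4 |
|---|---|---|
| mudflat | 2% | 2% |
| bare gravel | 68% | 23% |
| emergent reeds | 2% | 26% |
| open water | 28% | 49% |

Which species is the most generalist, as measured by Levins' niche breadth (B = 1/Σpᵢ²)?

population P4

Convert percentages to proportions (divide by 100).
Σp_P3ᵢ² = 0.02² + 0.68² + 0.02² + 0.28² = 0.0004 + 0.4624 + 0.0004 + 0.0784 = 0.5416
B_P3 = 1 / 0.5416 = 1.8464
Σp_P4ᵢ² = 0.02² + 0.23² + 0.26² + 0.49² = 0.0004 + 0.0529 + 0.0676 + 0.2401 = 0.3610
B_P4 = 1 / 0.3610 = 2.7701
Highest B → broadest niche (most generalist): population P4 (B = 2.77).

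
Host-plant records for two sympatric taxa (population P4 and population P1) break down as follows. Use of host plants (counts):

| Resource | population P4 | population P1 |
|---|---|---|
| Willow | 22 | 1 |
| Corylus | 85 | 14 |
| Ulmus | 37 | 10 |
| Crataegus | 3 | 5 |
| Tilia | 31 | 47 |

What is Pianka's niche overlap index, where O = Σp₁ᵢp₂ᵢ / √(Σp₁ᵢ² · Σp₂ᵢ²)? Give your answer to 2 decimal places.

0.61

Proportions for population P4 (n=178): 22/178=0.1236, 85/178=0.4775, 37/178=0.2079, 3/178=0.0169, 31/178=0.1742
Proportions for population P1 (n=77): 1/77=0.0130, 14/77=0.1818, 10/77=0.1299, 5/77=0.0649, 47/77=0.6104
Σ p₁ᵢp₂ᵢ = 0.001607 + 0.086810 + 0.027006 + 0.001097 + 0.106332 = 0.222852
Σp_1ᵢ² = 0.1236² + 0.4775² + 0.2079² + 0.0169² + 0.1742² = 0.015277 + 0.228006 + 0.043222 + 0.000286 + 0.030346 = 0.317137
Σp_2ᵢ² = 0.0130² + 0.1818² + 0.1299² + 0.0649² + 0.6104² = 0.000169 + 0.033051 + 0.016874 + 0.004212 + 0.372588 = 0.426894
O = 0.222852 / √(0.317137 × 0.426894) = 0.222852 / 0.3679455 = 0.6057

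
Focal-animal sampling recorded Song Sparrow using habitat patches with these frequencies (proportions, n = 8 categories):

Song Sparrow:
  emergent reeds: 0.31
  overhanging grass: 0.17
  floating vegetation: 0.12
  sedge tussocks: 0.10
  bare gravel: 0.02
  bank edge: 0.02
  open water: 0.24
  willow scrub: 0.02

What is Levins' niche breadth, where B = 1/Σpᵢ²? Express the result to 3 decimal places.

4.803

Σpᵢ² = 0.31² + 0.17² + 0.12² + 0.10² + 0.02² + 0.02² + 0.24² + 0.02² = 0.0961 + 0.0289 + 0.0144 + 0.0100 + 0.0004 + 0.0004 + 0.0576 + 0.0004 = 0.2082
B = 1 / 0.2082 = 4.80307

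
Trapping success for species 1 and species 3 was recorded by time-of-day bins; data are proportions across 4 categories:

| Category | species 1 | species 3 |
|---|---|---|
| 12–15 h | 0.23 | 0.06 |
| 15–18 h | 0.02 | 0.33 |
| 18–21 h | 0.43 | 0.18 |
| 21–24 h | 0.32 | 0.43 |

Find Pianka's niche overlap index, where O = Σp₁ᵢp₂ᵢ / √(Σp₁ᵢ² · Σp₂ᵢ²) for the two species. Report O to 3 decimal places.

0.702

Σ p₁ᵢp₂ᵢ = 0.0138 + 0.0066 + 0.0774 + 0.1376 = 0.2354
Σp_1ᵢ² = 0.23² + 0.02² + 0.43² + 0.32² = 0.0529 + 0.0004 + 0.1849 + 0.1024 = 0.3406
Σp_2ᵢ² = 0.06² + 0.33² + 0.18² + 0.43² = 0.0036 + 0.1089 + 0.0324 + 0.1849 = 0.3298
O = 0.2354 / √(0.3406 × 0.3298) = 0.2354 / 0.335157 = 0.70236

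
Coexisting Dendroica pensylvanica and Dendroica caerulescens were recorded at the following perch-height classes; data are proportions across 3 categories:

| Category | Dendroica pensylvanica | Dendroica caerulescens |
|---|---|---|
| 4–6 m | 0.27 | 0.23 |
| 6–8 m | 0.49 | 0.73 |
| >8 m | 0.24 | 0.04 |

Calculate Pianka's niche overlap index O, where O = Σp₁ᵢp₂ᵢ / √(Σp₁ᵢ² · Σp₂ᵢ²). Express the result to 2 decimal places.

Σ p₁ᵢp₂ᵢ = 0.0621 + 0.3577 + 0.0096 = 0.4294
Σp_1ᵢ² = 0.27² + 0.49² + 0.24² = 0.0729 + 0.2401 + 0.0576 = 0.3706
Σp_2ᵢ² = 0.23² + 0.73² + 0.04² = 0.0529 + 0.5329 + 0.0016 = 0.5874
O = 0.4294 / √(0.3706 × 0.5874) = 0.4294 / 0.46657 = 0.9203

0.92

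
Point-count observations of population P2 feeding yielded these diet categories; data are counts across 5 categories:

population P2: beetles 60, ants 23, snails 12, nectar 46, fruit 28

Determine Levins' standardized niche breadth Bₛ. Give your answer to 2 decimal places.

0.75

Proportions for population P2 (n=169): 60/169=0.3550, 23/169=0.1361, 12/169=0.0710, 46/169=0.2722, 28/169=0.1657
Σpᵢ² = 0.3550² + 0.1361² + 0.0710² + 0.2722² + 0.1657² = 0.126025 + 0.018523 + 0.005041 + 0.074093 + 0.027456 = 0.251138
B = 1 / 0.251138 = 3.9819
Bₛ = (B − 1)/(n − 1) = (3.9819 − 1)/(5 − 1) = 2.9819/4 = 0.7455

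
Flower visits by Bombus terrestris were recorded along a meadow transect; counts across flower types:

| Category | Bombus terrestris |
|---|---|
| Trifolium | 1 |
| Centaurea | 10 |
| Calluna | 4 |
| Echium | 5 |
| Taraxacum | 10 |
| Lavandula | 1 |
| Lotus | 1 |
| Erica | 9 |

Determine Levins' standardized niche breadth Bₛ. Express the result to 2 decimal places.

Proportions for Bombus terrestris (n=41): 1/41=0.0244, 10/41=0.2439, 4/41=0.0976, 5/41=0.1220, 10/41=0.2439, 1/41=0.0244, 1/41=0.0244, 9/41=0.2195
Σpᵢ² = 0.0244² + 0.2439² + 0.0976² + 0.1220² + 0.2439² + 0.0244² + 0.0244² + 0.2195² = 0.000595 + 0.059487 + 0.009526 + 0.014884 + 0.059487 + 0.000595 + 0.000595 + 0.048180 = 0.193349
B = 1 / 0.193349 = 5.1720
Bₛ = (B − 1)/(n − 1) = (5.1720 − 1)/(8 − 1) = 4.1720/7 = 0.5960

0.60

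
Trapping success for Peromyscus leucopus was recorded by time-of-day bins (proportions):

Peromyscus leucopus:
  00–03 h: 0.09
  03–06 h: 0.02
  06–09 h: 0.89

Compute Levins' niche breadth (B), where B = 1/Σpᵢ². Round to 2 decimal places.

1.25

Σpᵢ² = 0.09² + 0.02² + 0.89² = 0.0081 + 0.0004 + 0.7921 = 0.8006
B = 1 / 0.8006 = 1.2491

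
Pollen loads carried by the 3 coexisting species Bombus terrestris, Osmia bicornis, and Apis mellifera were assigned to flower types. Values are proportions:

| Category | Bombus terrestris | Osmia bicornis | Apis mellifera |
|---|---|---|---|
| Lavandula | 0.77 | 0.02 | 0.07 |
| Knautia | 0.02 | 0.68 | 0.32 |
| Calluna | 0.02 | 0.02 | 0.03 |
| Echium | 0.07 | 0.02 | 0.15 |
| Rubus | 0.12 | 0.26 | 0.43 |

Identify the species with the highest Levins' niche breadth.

Σp_terrᵢ² = 0.77² + 0.02² + 0.02² + 0.07² + 0.12² = 0.5929 + 0.0004 + 0.0004 + 0.0049 + 0.0144 = 0.6130
B_terr = 1 / 0.6130 = 1.6313
Σp_bicoᵢ² = 0.02² + 0.68² + 0.02² + 0.02² + 0.26² = 0.0004 + 0.4624 + 0.0004 + 0.0004 + 0.0676 = 0.5312
B_bico = 1 / 0.5312 = 1.8825
Σp_mellᵢ² = 0.07² + 0.32² + 0.03² + 0.15² + 0.43² = 0.0049 + 0.1024 + 0.0009 + 0.0225 + 0.1849 = 0.3156
B_mell = 1 / 0.3156 = 3.1686
Highest B → broadest niche (most generalist): Apis mellifera (B = 3.17).

Apis mellifera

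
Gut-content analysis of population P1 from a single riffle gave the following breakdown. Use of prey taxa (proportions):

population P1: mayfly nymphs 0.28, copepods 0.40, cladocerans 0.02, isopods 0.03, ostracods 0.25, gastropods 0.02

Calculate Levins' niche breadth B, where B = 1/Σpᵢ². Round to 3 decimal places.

3.305

Σpᵢ² = 0.28² + 0.40² + 0.02² + 0.03² + 0.25² + 0.02² = 0.0784 + 0.1600 + 0.0004 + 0.0009 + 0.0625 + 0.0004 = 0.3026
B = 1 / 0.3026 = 3.30469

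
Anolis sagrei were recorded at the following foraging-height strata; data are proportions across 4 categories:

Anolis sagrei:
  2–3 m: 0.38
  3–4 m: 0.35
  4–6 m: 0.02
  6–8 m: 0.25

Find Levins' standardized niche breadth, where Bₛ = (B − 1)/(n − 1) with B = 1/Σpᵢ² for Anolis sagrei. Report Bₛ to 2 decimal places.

0.68

Σpᵢ² = 0.38² + 0.35² + 0.02² + 0.25² = 0.1444 + 0.1225 + 0.0004 + 0.0625 = 0.3298
B = 1 / 0.3298 = 3.0321
Bₛ = (B − 1)/(n − 1) = (3.0321 − 1)/(4 − 1) = 2.0321/3 = 0.6774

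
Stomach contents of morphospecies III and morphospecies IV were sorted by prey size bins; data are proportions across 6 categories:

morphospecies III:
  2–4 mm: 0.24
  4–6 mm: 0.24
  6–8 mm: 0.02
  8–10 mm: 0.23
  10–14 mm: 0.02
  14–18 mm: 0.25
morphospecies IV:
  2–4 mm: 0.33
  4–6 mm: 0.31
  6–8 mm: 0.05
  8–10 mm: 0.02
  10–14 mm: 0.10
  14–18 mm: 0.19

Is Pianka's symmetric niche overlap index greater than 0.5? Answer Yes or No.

Σ p₁ᵢp₂ᵢ = 0.0792 + 0.0744 + 0.0010 + 0.0046 + 0.0020 + 0.0475 = 0.2087
Σp_1ᵢ² = 0.24² + 0.24² + 0.02² + 0.23² + 0.02² + 0.25² = 0.0576 + 0.0576 + 0.0004 + 0.0529 + 0.0004 + 0.0625 = 0.2314
Σp_2ᵢ² = 0.33² + 0.31² + 0.05² + 0.02² + 0.10² + 0.19² = 0.1089 + 0.0961 + 0.0025 + 0.0004 + 0.0100 + 0.0361 = 0.2540
O = 0.2087 / √(0.2314 × 0.2540) = 0.2087 / 0.24244 = 0.8608
O = 0.8608 > 0.5 → Yes.

Yes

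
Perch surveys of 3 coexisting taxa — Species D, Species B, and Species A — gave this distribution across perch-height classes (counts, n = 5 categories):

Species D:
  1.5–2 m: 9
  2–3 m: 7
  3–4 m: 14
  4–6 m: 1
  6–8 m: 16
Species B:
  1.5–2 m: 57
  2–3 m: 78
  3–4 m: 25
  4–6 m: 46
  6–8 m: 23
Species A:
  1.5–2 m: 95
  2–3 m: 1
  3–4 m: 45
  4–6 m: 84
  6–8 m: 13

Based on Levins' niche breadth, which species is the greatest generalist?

Proportions for Species D (n=47): 9/47=0.1915, 7/47=0.1489, 14/47=0.2979, 1/47=0.0213, 16/47=0.3404
Proportions for Species B (n=229): 57/229=0.2489, 78/229=0.3406, 25/229=0.1092, 46/229=0.2009, 23/229=0.1004
Proportions for Species A (n=238): 95/238=0.3992, 1/238=0.0042, 45/238=0.1891, 84/238=0.3529, 13/238=0.0546
Σp_Dᵢ² = 0.1915² + 0.1489² + 0.2979² + 0.0213² + 0.3404² = 0.036672 + 0.022171 + 0.088744 + 0.000454 + 0.115872 = 0.263913
B_D = 1 / 0.263913 = 3.7891
Σp_Bᵢ² = 0.2489² + 0.3406² + 0.1092² + 0.2009² + 0.1004² = 0.061951 + 0.116008 + 0.011925 + 0.040361 + 0.010080 = 0.240325
B_B = 1 / 0.240325 = 4.1610
Σp_Aᵢ² = 0.3992² + 0.0042² + 0.1891² + 0.3529² + 0.0546² = 0.159361 + 0.000018 + 0.035759 + 0.124538 + 0.002981 = 0.322657
B_A = 1 / 0.322657 = 3.0993
Highest B → broadest niche (most generalist): Species B (B = 4.16).

Species B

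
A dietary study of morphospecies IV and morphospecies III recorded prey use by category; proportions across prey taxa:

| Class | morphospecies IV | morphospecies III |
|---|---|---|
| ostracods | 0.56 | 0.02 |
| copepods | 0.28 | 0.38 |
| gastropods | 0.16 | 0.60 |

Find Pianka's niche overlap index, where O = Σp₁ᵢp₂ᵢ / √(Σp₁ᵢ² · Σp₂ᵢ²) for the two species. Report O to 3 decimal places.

0.465

Σ p₁ᵢp₂ᵢ = 0.0112 + 0.1064 + 0.0960 = 0.2136
Σp_1ᵢ² = 0.56² + 0.28² + 0.16² = 0.3136 + 0.0784 + 0.0256 = 0.4176
Σp_2ᵢ² = 0.02² + 0.38² + 0.60² = 0.0004 + 0.1444 + 0.3600 = 0.5048
O = 0.2136 / √(0.4176 × 0.5048) = 0.2136 / 0.459134 = 0.46522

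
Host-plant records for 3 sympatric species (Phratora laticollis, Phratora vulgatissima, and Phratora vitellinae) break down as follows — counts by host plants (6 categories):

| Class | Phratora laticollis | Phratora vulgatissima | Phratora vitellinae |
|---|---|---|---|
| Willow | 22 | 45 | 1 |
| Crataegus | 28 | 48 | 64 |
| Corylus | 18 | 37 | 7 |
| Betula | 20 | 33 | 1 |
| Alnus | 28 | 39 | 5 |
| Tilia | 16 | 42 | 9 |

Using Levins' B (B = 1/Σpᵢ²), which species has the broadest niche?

Proportions for Phratora laticollis (n=132): 22/132=0.1667, 28/132=0.2121, 18/132=0.1364, 20/132=0.1515, 28/132=0.2121, 16/132=0.1212
Proportions for Phratora vulgatissima (n=244): 45/244=0.1844, 48/244=0.1967, 37/244=0.1516, 33/244=0.1352, 39/244=0.1598, 42/244=0.1721
Proportions for Phratora vitellinae (n=87): 1/87=0.0115, 64/87=0.7356, 7/87=0.0805, 1/87=0.0115, 5/87=0.0575, 9/87=0.1034
Σp_latiᵢ² = 0.1667² + 0.2121² + 0.1364² + 0.1515² + 0.2121² + 0.1212² = 0.027789 + 0.044986 + 0.018605 + 0.022952 + 0.044986 + 0.014689 = 0.174007
B_lati = 1 / 0.174007 = 5.7469
Σp_vulgᵢ² = 0.1844² + 0.1967² + 0.1516² + 0.1352² + 0.1598² + 0.1721² = 0.034003 + 0.038691 + 0.022983 + 0.018279 + 0.025536 + 0.029618 = 0.169110
B_vulg = 1 / 0.169110 = 5.9133
Σp_viteᵢ² = 0.0115² + 0.7356² + 0.0805² + 0.0115² + 0.0575² + 0.1034² = 0.000132 + 0.541107 + 0.006480 + 0.000132 + 0.003306 + 0.010692 = 0.561849
B_vite = 1 / 0.561849 = 1.7798
Highest B → broadest niche (most generalist): Phratora vulgatissima (B = 5.91).

Phratora vulgatissima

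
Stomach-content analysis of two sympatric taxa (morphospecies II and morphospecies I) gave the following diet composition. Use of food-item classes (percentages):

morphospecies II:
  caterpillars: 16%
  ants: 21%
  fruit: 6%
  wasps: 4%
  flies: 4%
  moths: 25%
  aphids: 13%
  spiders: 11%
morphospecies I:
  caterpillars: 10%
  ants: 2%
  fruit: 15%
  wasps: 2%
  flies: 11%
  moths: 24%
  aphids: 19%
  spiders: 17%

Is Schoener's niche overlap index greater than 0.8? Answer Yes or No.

Convert percentages to proportions (divide by 100).
Σ|p₁ᵢ − p₂ᵢ| = 0.06 + 0.19 + 0.09 + 0.02 + 0.07 + 0.01 + 0.06 + 0.06 = 0.56
D = 1 − ½ × 0.56 = 1 − 0.280 = 0.7200
D = 0.7200 < 0.8 → No.

No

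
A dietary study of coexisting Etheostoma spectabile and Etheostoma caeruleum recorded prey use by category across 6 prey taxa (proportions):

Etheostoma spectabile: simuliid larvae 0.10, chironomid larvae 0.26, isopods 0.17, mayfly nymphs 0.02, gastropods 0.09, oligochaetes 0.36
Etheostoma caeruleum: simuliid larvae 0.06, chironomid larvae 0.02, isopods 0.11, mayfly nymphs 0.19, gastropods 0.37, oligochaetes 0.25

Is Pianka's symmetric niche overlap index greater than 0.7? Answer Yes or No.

Σ p₁ᵢp₂ᵢ = 0.0060 + 0.0052 + 0.0187 + 0.0038 + 0.0333 + 0.0900 = 0.1570
Σp_1ᵢ² = 0.10² + 0.26² + 0.17² + 0.02² + 0.09² + 0.36² = 0.0100 + 0.0676 + 0.0289 + 0.0004 + 0.0081 + 0.1296 = 0.2446
Σp_2ᵢ² = 0.06² + 0.02² + 0.11² + 0.19² + 0.37² + 0.25² = 0.0036 + 0.0004 + 0.0121 + 0.0361 + 0.1369 + 0.0625 = 0.2516
O = 0.1570 / √(0.2446 × 0.2516) = 0.1570 / 0.24808 = 0.6329
O = 0.6329 < 0.7 → No.

No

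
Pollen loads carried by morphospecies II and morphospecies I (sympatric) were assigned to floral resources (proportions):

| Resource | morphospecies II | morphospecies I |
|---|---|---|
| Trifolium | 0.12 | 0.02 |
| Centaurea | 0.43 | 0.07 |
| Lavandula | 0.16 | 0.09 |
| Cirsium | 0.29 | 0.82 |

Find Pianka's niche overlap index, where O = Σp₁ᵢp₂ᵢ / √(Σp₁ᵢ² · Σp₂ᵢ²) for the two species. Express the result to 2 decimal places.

0.62

Σ p₁ᵢp₂ᵢ = 0.0024 + 0.0301 + 0.0144 + 0.2378 = 0.2847
Σp_1ᵢ² = 0.12² + 0.43² + 0.16² + 0.29² = 0.0144 + 0.1849 + 0.0256 + 0.0841 = 0.3090
Σp_2ᵢ² = 0.02² + 0.07² + 0.09² + 0.82² = 0.0004 + 0.0049 + 0.0081 + 0.6724 = 0.6858
O = 0.2847 / √(0.3090 × 0.6858) = 0.2847 / 0.46034 = 0.6185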